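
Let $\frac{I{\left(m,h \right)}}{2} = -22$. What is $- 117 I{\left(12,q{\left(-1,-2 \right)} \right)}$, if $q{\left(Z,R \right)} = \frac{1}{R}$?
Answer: $5148$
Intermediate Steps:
$I{\left(m,h \right)} = -44$ ($I{\left(m,h \right)} = 2 \left(-22\right) = -44$)
$- 117 I{\left(12,q{\left(-1,-2 \right)} \right)} = \left(-117\right) \left(-44\right) = 5148$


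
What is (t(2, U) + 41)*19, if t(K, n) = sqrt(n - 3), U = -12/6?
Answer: 779 + 19*I*sqrt(5) ≈ 779.0 + 42.485*I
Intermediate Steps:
U = -2 (U = -12*1/6 = -2)
t(K, n) = sqrt(-3 + n)
(t(2, U) + 41)*19 = (sqrt(-3 - 2) + 41)*19 = (sqrt(-5) + 41)*19 = (I*sqrt(5) + 41)*19 = (41 + I*sqrt(5))*19 = 779 + 19*I*sqrt(5)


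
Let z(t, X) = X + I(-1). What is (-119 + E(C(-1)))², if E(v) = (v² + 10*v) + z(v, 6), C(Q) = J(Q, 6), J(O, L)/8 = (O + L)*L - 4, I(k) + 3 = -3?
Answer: 2045300625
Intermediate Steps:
I(k) = -6 (I(k) = -3 - 3 = -6)
z(t, X) = -6 + X (z(t, X) = X - 6 = -6 + X)
J(O, L) = -32 + 8*L*(L + O) (J(O, L) = 8*((O + L)*L - 4) = 8*((L + O)*L - 4) = 8*(L*(L + O) - 4) = 8*(-4 + L*(L + O)) = -32 + 8*L*(L + O))
C(Q) = 256 + 48*Q (C(Q) = -32 + 8*6² + 8*6*Q = -32 + 8*36 + 48*Q = -32 + 288 + 48*Q = 256 + 48*Q)
E(v) = v² + 10*v (E(v) = (v² + 10*v) + (-6 + 6) = (v² + 10*v) + 0 = v² + 10*v)
(-119 + E(C(-1)))² = (-119 + (256 + 48*(-1))*(10 + (256 + 48*(-1))))² = (-119 + (256 - 48)*(10 + (256 - 48)))² = (-119 + 208*(10 + 208))² = (-119 + 208*218)² = (-119 + 45344)² = 45225² = 2045300625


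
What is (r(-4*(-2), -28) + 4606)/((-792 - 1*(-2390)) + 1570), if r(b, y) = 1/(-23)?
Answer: 105937/72864 ≈ 1.4539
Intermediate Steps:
r(b, y) = -1/23
(r(-4*(-2), -28) + 4606)/((-792 - 1*(-2390)) + 1570) = (-1/23 + 4606)/((-792 - 1*(-2390)) + 1570) = 105937/(23*((-792 + 2390) + 1570)) = 105937/(23*(1598 + 1570)) = (105937/23)/3168 = (105937/23)*(1/3168) = 105937/72864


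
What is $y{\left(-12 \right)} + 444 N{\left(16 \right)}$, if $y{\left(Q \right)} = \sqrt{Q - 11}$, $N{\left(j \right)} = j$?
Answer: $7104 + i \sqrt{23} \approx 7104.0 + 4.7958 i$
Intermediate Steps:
$y{\left(Q \right)} = \sqrt{-11 + Q}$
$y{\left(-12 \right)} + 444 N{\left(16 \right)} = \sqrt{-11 - 12} + 444 \cdot 16 = \sqrt{-23} + 7104 = i \sqrt{23} + 7104 = 7104 + i \sqrt{23}$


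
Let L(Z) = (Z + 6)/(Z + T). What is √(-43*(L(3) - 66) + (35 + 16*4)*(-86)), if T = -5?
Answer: I*√21930/2 ≈ 74.044*I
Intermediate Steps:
L(Z) = (6 + Z)/(-5 + Z) (L(Z) = (Z + 6)/(Z - 5) = (6 + Z)/(-5 + Z))
√(-43*(L(3) - 66) + (35 + 16*4)*(-86)) = √(-43*((6 + 3)/(-5 + 3) - 66) + (35 + 16*4)*(-86)) = √(-43*(9/(-2) - 66) + (35 + 64)*(-86)) = √(-43*(-½*9 - 66) + 99*(-86)) = √(-43*(-9/2 - 66) - 8514) = √(-43*(-141/2) - 8514) = √(6063/2 - 8514) = √(-10965/2) = I*√21930/2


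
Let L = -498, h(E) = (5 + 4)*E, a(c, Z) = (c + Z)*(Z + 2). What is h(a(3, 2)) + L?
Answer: -318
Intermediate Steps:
a(c, Z) = (2 + Z)*(Z + c) (a(c, Z) = (Z + c)*(2 + Z) = (2 + Z)*(Z + c))
h(E) = 9*E
h(a(3, 2)) + L = 9*(2² + 2*2 + 2*3 + 2*3) - 498 = 9*(4 + 4 + 6 + 6) - 498 = 9*20 - 498 = 180 - 498 = -318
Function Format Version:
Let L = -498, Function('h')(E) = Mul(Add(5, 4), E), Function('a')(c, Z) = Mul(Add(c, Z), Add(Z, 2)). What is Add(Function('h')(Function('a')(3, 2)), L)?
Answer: -318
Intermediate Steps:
Function('a')(c, Z) = Mul(Add(2, Z), Add(Z, c)) (Function('a')(c, Z) = Mul(Add(Z, c), Add(2, Z)) = Mul(Add(2, Z), Add(Z, c)))
Function('h')(E) = Mul(9, E)
Add(Function('h')(Function('a')(3, 2)), L) = Add(Mul(9, Add(Pow(2, 2), Mul(2, 2), Mul(2, 3), Mul(2, 3))), -498) = Add(Mul(9, Add(4, 4, 6, 6)), -498) = Add(Mul(9, 20), -498) = Add(180, -498) = -318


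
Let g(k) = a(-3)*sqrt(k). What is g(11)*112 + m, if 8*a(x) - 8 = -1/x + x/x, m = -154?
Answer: -154 + 392*sqrt(11)/3 ≈ 279.37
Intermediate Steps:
a(x) = 9/8 - 1/(8*x) (a(x) = 1 + (-1/x + x/x)/8 = 1 + (-1/x + 1)/8 = 1 + (1 - 1/x)/8 = 1 + (1/8 - 1/(8*x)) = 9/8 - 1/(8*x))
g(k) = 7*sqrt(k)/6 (g(k) = ((1/8)*(-1 + 9*(-3))/(-3))*sqrt(k) = ((1/8)*(-1/3)*(-1 - 27))*sqrt(k) = ((1/8)*(-1/3)*(-28))*sqrt(k) = 7*sqrt(k)/6)
g(11)*112 + m = (7*sqrt(11)/6)*112 - 154 = 392*sqrt(11)/3 - 154 = -154 + 392*sqrt(11)/3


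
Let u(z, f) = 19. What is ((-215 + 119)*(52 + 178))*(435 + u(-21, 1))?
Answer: -10024320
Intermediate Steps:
((-215 + 119)*(52 + 178))*(435 + u(-21, 1)) = ((-215 + 119)*(52 + 178))*(435 + 19) = -96*230*454 = -22080*454 = -10024320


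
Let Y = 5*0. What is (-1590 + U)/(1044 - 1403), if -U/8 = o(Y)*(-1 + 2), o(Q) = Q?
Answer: 1590/359 ≈ 4.4290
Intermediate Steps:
Y = 0
U = 0 (U = -0*(-1 + 2) = -0 = -8*0 = 0)
(-1590 + U)/(1044 - 1403) = (-1590 + 0)/(1044 - 1403) = -1590/(-359) = -1590*(-1/359) = 1590/359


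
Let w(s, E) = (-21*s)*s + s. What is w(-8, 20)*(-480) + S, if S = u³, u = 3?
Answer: 648987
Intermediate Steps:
S = 27 (S = 3³ = 27)
w(s, E) = s - 21*s² (w(s, E) = -21*s² + s = s - 21*s²)
w(-8, 20)*(-480) + S = -8*(1 - 21*(-8))*(-480) + 27 = -8*(1 + 168)*(-480) + 27 = -8*169*(-480) + 27 = -1352*(-480) + 27 = 648960 + 27 = 648987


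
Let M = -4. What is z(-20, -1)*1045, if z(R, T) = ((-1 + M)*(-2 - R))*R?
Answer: 1881000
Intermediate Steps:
z(R, T) = R*(10 + 5*R) (z(R, T) = ((-1 - 4)*(-2 - R))*R = (-5*(-2 - R))*R = (10 + 5*R)*R = R*(10 + 5*R))
z(-20, -1)*1045 = (5*(-20)*(2 - 20))*1045 = (5*(-20)*(-18))*1045 = 1800*1045 = 1881000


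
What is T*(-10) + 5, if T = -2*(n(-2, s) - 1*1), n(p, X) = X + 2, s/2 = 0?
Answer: 25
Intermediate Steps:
s = 0 (s = 2*0 = 0)
n(p, X) = 2 + X
T = -2 (T = -2*((2 + 0) - 1*1) = -2*(2 - 1) = -2*1 = -2)
T*(-10) + 5 = -2*(-10) + 5 = 20 + 5 = 25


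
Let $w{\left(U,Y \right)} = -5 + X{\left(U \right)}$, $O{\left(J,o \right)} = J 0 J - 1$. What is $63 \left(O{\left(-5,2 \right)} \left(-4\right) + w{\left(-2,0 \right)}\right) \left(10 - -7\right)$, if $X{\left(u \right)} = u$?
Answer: $-3213$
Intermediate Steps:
$O{\left(J,o \right)} = -1$ ($O{\left(J,o \right)} = J 0 - 1 = 0 - 1 = -1$)
$w{\left(U,Y \right)} = -5 + U$
$63 \left(O{\left(-5,2 \right)} \left(-4\right) + w{\left(-2,0 \right)}\right) \left(10 - -7\right) = 63 \left(\left(-1\right) \left(-4\right) - 7\right) \left(10 - -7\right) = 63 \left(4 - 7\right) \left(10 + 7\right) = 63 \left(\left(-3\right) 17\right) = 63 \left(-51\right) = -3213$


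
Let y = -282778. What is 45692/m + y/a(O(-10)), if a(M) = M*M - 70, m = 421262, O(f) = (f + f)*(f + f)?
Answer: -27954026069/16843107915 ≈ -1.6597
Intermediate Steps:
O(f) = 4*f**2 (O(f) = (2*f)*(2*f) = 4*f**2)
a(M) = -70 + M**2 (a(M) = M**2 - 70 = -70 + M**2)
45692/m + y/a(O(-10)) = 45692/421262 - 282778/(-70 + (4*(-10)**2)**2) = 45692*(1/421262) - 282778/(-70 + (4*100)**2) = 22846/210631 - 282778/(-70 + 400**2) = 22846/210631 - 282778/(-70 + 160000) = 22846/210631 - 282778/159930 = 22846/210631 - 282778*1/159930 = 22846/210631 - 141389/79965 = -27954026069/16843107915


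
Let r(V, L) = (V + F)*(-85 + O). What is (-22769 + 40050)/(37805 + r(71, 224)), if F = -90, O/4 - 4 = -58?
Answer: 17281/43524 ≈ 0.39705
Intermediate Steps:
O = -216 (O = 16 + 4*(-58) = 16 - 232 = -216)
r(V, L) = 27090 - 301*V (r(V, L) = (V - 90)*(-85 - 216) = (-90 + V)*(-301) = 27090 - 301*V)
(-22769 + 40050)/(37805 + r(71, 224)) = (-22769 + 40050)/(37805 + (27090 - 301*71)) = 17281/(37805 + (27090 - 21371)) = 17281/(37805 + 5719) = 17281/43524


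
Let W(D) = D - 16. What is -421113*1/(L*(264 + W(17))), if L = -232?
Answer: 421113/61480 ≈ 6.8496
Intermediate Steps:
W(D) = -16 + D
-421113*1/(L*(264 + W(17))) = -421113*(-1/(232*(264 + (-16 + 17)))) = -421113*(-1/(232*(264 + 1))) = -421113/((-232*265)) = -421113/(-61480) = -421113*(-1/61480) = 421113/61480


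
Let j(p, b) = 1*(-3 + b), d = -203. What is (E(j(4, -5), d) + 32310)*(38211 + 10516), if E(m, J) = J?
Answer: 1564477789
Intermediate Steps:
j(p, b) = -3 + b
(E(j(4, -5), d) + 32310)*(38211 + 10516) = (-203 + 32310)*(38211 + 10516) = 32107*48727 = 1564477789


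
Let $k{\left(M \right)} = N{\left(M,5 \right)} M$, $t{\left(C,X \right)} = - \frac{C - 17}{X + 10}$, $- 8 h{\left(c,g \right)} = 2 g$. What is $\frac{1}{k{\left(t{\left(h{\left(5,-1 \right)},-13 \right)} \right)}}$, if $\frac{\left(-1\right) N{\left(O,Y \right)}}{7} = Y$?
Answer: $\frac{12}{2345} \approx 0.0051173$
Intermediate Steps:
$h{\left(c,g \right)} = - \frac{g}{4}$ ($h{\left(c,g \right)} = - \frac{2 g}{8} = - \frac{g}{4}$)
$N{\left(O,Y \right)} = - 7 Y$
$t{\left(C,X \right)} = - \frac{-17 + C}{10 + X}$
$k{\left(M \right)} = - 35 M$ ($k{\left(M \right)} = \left(-7\right) 5 M = - 35 M$)
$\frac{1}{k{\left(t{\left(h{\left(5,-1 \right)},-13 \right)} \right)}} = \frac{1}{\left(-35\right) \frac{17 - \left(- \frac{1}{4}\right) \left(-1\right)}{10 - 13}} = \frac{1}{\left(-35\right) \frac{17 - \frac{1}{4}}{-3}} = \frac{1}{\left(-35\right) \left(- \frac{17 - \frac{1}{4}}{3}\right)} = \frac{1}{\left(-35\right) \left(\left(- \frac{1}{3}\right) \frac{67}{4}\right)} = \frac{1}{\left(-35\right) \left(- \frac{67}{12}\right)} = \frac{1}{\frac{2345}{12}} = \frac{12}{2345}$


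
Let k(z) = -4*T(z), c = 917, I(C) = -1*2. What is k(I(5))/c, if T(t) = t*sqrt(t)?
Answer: 8*I*sqrt(2)/917 ≈ 0.012338*I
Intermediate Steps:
I(C) = -2
T(t) = t**(3/2)
k(z) = -4*z**(3/2)
k(I(5))/c = -(-8)*I*sqrt(2)/917 = -(-8)*I*sqrt(2)*(1/917) = (8*I*sqrt(2))*(1/917) = 8*I*sqrt(2)/917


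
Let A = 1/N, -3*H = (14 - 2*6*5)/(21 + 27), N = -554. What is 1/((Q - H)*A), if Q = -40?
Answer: 39888/2903 ≈ 13.740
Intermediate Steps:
H = 23/72 (H = -(14 - 2*6*5)/(3*(21 + 27)) = -(14 - 12*5)/(3*48) = -(14 - 60)/(3*48) = -(-46)/(3*48) = -⅓*(-23/24) = 23/72 ≈ 0.31944)
A = -1/554 (A = 1/(-554) = -1/554 ≈ -0.0018051)
1/((Q - H)*A) = 1/((-40 - 1*23/72)*(-1/554)) = 1/((-40 - 23/72)*(-1/554)) = 1/(-2903/72*(-1/554)) = 1/(2903/39888) = 39888/2903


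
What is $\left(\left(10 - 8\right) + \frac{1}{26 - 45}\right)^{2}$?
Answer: $\frac{1369}{361} \approx 3.7922$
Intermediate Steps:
$\left(\left(10 - 8\right) + \frac{1}{26 - 45}\right)^{2} = \left(2 + \frac{1}{-19}\right)^{2} = \left(2 - \frac{1}{19}\right)^{2} = \left(\frac{37}{19}\right)^{2} = \frac{1369}{361}$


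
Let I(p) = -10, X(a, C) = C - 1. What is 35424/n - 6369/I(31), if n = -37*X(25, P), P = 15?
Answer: 1472451/2590 ≈ 568.51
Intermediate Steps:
X(a, C) = -1 + C
n = -518 (n = -37*(-1 + 15) = -37*14 = -518)
35424/n - 6369/I(31) = 35424/(-518) - 6369/(-10) = 35424*(-1/518) - 6369*(-1/10) = -17712/259 + 6369/10 = 1472451/2590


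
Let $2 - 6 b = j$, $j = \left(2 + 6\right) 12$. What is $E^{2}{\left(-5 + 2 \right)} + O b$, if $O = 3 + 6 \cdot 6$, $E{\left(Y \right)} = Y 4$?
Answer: $-467$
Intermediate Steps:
$j = 96$ ($j = 8 \cdot 12 = 96$)
$E{\left(Y \right)} = 4 Y$
$b = - \frac{47}{3}$ ($b = \frac{1}{3} - 16 = - \frac{47}{3} \approx -15.667$)
$O = 39$ ($O = 3 + 36 = 39$)
$E^{2}{\left(-5 + 2 \right)} + O b = \left(4 \left(-5 + 2\right)\right)^{2} + 39 \left(- \frac{47}{3}\right) = \left(4 \left(-3\right)\right)^{2} - 611 = \left(-12\right)^{2} - 611 = 144 - 611 = -467$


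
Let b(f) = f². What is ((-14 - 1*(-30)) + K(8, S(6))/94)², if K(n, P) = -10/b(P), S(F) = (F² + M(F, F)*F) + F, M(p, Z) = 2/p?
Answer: 2119548721689/8279544064 ≈ 256.00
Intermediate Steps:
S(F) = 2 + F + F² (S(F) = (F² + (2/F)*F) + F = (F² + 2) + F = (2 + F²) + F = 2 + F + F²)
K(n, P) = -10/P²
((-14 - 1*(-30)) + K(8, S(6))/94)² = ((-14 - 1*(-30)) - 10/(2 + 6*(1 + 6))²/94)² = ((-14 + 30) - 10/(2 + 6*7)²*(1/94))² = (16 - 10/(2 + 42)²*(1/94))² = (16 - 10/44²*(1/94))² = (16 - 10*1/1936*(1/94))² = (16 - 5/968*1/94)² = (16 - 5/90992)² = (1455867/90992)² = 2119548721689/8279544064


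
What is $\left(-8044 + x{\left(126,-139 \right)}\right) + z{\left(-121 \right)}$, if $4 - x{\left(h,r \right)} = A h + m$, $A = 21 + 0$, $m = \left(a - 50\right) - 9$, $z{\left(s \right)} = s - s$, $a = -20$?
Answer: $-10607$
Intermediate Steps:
$z{\left(s \right)} = 0$
$m = -79$ ($m = \left(-20 - 50\right) - 9 = -70 - 9 = -79$)
$A = 21$
$x{\left(h,r \right)} = 83 - 21 h$ ($x{\left(h,r \right)} = 4 - \left(21 h - 79\right) = 4 - \left(-79 + 21 h\right) = 83 - 21 h$)
$\left(-8044 + x{\left(126,-139 \right)}\right) + z{\left(-121 \right)} = \left(-8044 + \left(83 - 2646\right)\right) + 0 = \left(-8044 - 2563\right) + 0 = -10607 + 0 = -10607$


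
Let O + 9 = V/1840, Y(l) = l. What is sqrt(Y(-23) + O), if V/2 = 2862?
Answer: I*sqrt(1528235)/230 ≈ 5.3749*I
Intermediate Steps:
V = 5724 (V = 2*2862 = 5724)
O = -2709/460 (O = -9 + 5724/1840 = -9 + 5724*(1/1840) = -9 + 1431/460 = -2709/460 ≈ -5.8891)
sqrt(Y(-23) + O) = sqrt(-23 - 2709/460) = sqrt(-13289/460) = I*sqrt(1528235)/230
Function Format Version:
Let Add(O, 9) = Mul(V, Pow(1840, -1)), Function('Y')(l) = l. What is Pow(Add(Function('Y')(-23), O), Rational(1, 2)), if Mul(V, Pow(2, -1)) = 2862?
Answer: Mul(Rational(1, 230), I, Pow(1528235, Rational(1, 2))) ≈ Mul(5.3749, I)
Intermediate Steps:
V = 5724 (V = Mul(2, 2862) = 5724)
O = Rational(-2709, 460) (O = Add(-9, Mul(5724, Pow(1840, -1))) = Add(-9, Mul(5724, Rational(1, 1840))) = Add(-9, Rational(1431, 460)) = Rational(-2709, 460) ≈ -5.8891)
Pow(Add(Function('Y')(-23), O), Rational(1, 2)) = Pow(Add(-23, Rational(-2709, 460)), Rational(1, 2)) = Pow(Rational(-13289, 460), Rational(1, 2)) = Mul(Rational(1, 230), I, Pow(1528235, Rational(1, 2)))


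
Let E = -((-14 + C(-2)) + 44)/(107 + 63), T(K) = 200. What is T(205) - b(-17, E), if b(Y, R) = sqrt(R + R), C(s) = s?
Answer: 200 - 2*I*sqrt(595)/85 ≈ 200.0 - 0.57394*I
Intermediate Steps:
E = -14/85 (E = -((-14 - 2) + 44)/(107 + 63) = -(-16 + 44)/170 = -28/170 = -1*14/85 = -14/85 ≈ -0.16471)
b(Y, R) = sqrt(2)*sqrt(R) (b(Y, R) = sqrt(2*R) = sqrt(2)*sqrt(R))
T(205) - b(-17, E) = 200 - sqrt(2)*sqrt(-14/85) = 200 - sqrt(2)*I*sqrt(1190)/85 = 200 - 2*I*sqrt(595)/85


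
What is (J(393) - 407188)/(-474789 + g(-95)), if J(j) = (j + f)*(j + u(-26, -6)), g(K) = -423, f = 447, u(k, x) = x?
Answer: 20527/118803 ≈ 0.17278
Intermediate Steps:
J(j) = (-6 + j)*(447 + j) (J(j) = (j + 447)*(j - 6) = (447 + j)*(-6 + j) = (-6 + j)*(447 + j))
(J(393) - 407188)/(-474789 + g(-95)) = ((-2682 + 393**2 + 441*393) - 407188)/(-474789 - 423) = ((-2682 + 154449 + 173313) - 407188)/(-475212) = (325080 - 407188)*(-1/475212) = -82108*(-1/475212) = 20527/118803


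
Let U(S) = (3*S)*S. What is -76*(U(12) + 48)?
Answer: -36480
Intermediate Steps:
U(S) = 3*S²
-76*(U(12) + 48) = -76*(3*12² + 48) = -76*(3*144 + 48) = -76*(432 + 48) = -76*480 = -36480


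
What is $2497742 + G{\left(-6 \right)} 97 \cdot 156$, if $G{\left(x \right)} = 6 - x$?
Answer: $2679326$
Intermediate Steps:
$2497742 + G{\left(-6 \right)} 97 \cdot 156 = 2497742 + \left(6 - -6\right) 97 \cdot 156 = 2497742 + \left(6 + 6\right) 97 \cdot 156 = 2497742 + 12 \cdot 97 \cdot 156 = 2497742 + 1164 \cdot 156 = 2497742 + 181584 = 2679326$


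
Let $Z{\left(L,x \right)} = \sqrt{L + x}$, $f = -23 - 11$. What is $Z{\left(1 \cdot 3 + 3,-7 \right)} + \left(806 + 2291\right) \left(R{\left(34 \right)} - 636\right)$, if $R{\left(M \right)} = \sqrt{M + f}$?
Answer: $-1969692 + i \approx -1.9697 \cdot 10^{6} + 1.0 i$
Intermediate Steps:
$f = -34$
$R{\left(M \right)} = \sqrt{-34 + M}$ ($R{\left(M \right)} = \sqrt{M - 34} = \sqrt{-34 + M}$)
$Z{\left(1 \cdot 3 + 3,-7 \right)} + \left(806 + 2291\right) \left(R{\left(34 \right)} - 636\right) = \sqrt{\left(1 \cdot 3 + 3\right) - 7} + \left(806 + 2291\right) \left(\sqrt{-34 + 34} - 636\right) = \sqrt{\left(3 + 3\right) - 7} + 3097 \left(\sqrt{0} - 636\right) = \sqrt{6 - 7} + 3097 \left(0 - 636\right) = \sqrt{-1} + 3097 \left(-636\right) = i - 1969692 = -1969692 + i$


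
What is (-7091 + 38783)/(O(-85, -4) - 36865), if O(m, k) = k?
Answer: -31692/36869 ≈ -0.85958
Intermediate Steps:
(-7091 + 38783)/(O(-85, -4) - 36865) = (-7091 + 38783)/(-4 - 36865) = 31692/(-36869) = 31692*(-1/36869) = -31692/36869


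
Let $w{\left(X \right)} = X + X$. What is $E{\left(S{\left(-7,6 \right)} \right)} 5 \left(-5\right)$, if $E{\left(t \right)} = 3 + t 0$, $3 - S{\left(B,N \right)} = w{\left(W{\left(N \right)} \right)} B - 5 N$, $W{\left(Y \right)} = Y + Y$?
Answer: $-75$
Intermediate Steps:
$W{\left(Y \right)} = 2 Y$
$w{\left(X \right)} = 2 X$
$S{\left(B,N \right)} = 3 + 5 N - 4 B N$ ($S{\left(B,N \right)} = 3 - \left(2 \cdot 2 N B - 5 N\right) = 3 - \left(4 N B - 5 N\right) = 3 - \left(4 B N - 5 N\right) = 3 - \left(- 5 N + 4 B N\right) = 3 + 5 N - 4 B N$)
$E{\left(t \right)} = 3$ ($E{\left(t \right)} = 3 + 0 = 3$)
$E{\left(S{\left(-7,6 \right)} \right)} 5 \left(-5\right) = 3 \cdot 5 \left(-5\right) = 3 \left(-25\right) = -75$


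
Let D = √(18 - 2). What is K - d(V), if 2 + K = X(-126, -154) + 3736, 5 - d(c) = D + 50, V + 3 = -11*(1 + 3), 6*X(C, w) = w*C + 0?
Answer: 7017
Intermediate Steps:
D = 4 (D = √16 = 4)
X(C, w) = C*w/6 (X(C, w) = (w*C + 0)/6 = (C*w + 0)/6 = (C*w)/6 = C*w/6)
V = -47 (V = -3 - 11*(1 + 3) = -3 - 11*4 = -3 - 44 = -47)
d(c) = -49 (d(c) = 5 - (4 + 50) = 5 - 1*54 = 5 - 54 = -49)
K = 6968 (K = -2 + ((⅙)*(-126)*(-154) + 3736) = -2 + (3234 + 3736) = -2 + 6970 = 6968)
K - d(V) = 6968 - 1*(-49) = 6968 + 49 = 7017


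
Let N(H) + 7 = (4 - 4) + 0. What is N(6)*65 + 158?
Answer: -297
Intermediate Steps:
N(H) = -7 (N(H) = -7 + ((4 - 4) + 0) = -7 + (0 + 0) = -7 + 0 = -7)
N(6)*65 + 158 = -7*65 + 158 = -455 + 158 = -297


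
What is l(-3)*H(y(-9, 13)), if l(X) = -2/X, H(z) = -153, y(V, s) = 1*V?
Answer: -102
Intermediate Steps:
y(V, s) = V
l(-3)*H(y(-9, 13)) = -2/(-3)*(-153) = -2*(-⅓)*(-153) = (⅔)*(-153) = -102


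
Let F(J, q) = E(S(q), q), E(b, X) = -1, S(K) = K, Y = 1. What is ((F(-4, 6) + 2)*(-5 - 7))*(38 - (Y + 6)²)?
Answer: 132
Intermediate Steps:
F(J, q) = -1
((F(-4, 6) + 2)*(-5 - 7))*(38 - (Y + 6)²) = ((-1 + 2)*(-5 - 7))*(38 - (1 + 6)²) = (1*(-12))*(38 - 1*7²) = -12*(38 - 1*49) = -12*(38 - 49) = -12*(-11) = 132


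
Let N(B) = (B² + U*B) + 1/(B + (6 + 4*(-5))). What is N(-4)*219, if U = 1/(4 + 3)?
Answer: 141401/42 ≈ 3366.7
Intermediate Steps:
U = ⅐ (U = 1/7 = ⅐ ≈ 0.14286)
N(B) = B² + 1/(-14 + B) + B/7 (N(B) = (B² + B/7) + 1/(B + (6 + 4*(-5))) = (B² + B/7) + 1/(B + (6 - 20)) = (B² + B/7) + 1/(B - 14) = (B² + B/7) + 1/(-14 + B) = B² + 1/(-14 + B) + B/7)
N(-4)*219 = ((1 + (-4)³ - 2*(-4) - 97/7*(-4)²)/(-14 - 4))*219 = ((1 - 64 + 8 - 97/7*16)/(-18))*219 = -(1 - 64 + 8 - 1552/7)/18*219 = -1/18*(-1937/7)*219 = (1937/126)*219 = 141401/42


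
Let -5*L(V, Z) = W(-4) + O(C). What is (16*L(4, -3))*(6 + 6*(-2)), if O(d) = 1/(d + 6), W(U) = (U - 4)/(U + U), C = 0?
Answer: 112/5 ≈ 22.400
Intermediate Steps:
W(U) = (-4 + U)/(2*U) (W(U) = (-4 + U)/((2*U)) = (-4 + U)*(1/(2*U)) = (-4 + U)/(2*U))
O(d) = 1/(6 + d)
L(V, Z) = -7/30 (L(V, Z) = -((1/2)*(-4 - 4)/(-4) + 1/(6 + 0))/5 = -((1/2)*(-1/4)*(-8) + 1/6)/5 = -(1 + 1/6)/5 = -1/5*7/6 = -7/30)
(16*L(4, -3))*(6 + 6*(-2)) = (16*(-7/30))*(6 + 6*(-2)) = -56*(6 - 12)/15 = -56/15*(-6) = 112/5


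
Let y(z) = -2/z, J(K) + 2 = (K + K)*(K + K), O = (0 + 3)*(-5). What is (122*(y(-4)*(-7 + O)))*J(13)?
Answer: -904508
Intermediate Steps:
O = -15 (O = 3*(-5) = -15)
J(K) = -2 + 4*K**2 (J(K) = -2 + (K + K)*(K + K) = -2 + (2*K)*(2*K) = -2 + 4*K**2)
(122*(y(-4)*(-7 + O)))*J(13) = (122*((-2/(-4))*(-7 - 15)))*(-2 + 4*13**2) = (122*(-2*(-1/4)*(-22)))*(-2 + 4*169) = (122*((1/2)*(-22)))*(-2 + 676) = (122*(-11))*674 = -1342*674 = -904508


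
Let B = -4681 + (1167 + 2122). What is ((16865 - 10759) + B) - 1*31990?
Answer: -27276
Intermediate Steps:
B = -1392 (B = -4681 + 3289 = -1392)
((16865 - 10759) + B) - 1*31990 = ((16865 - 10759) - 1392) - 1*31990 = (6106 - 1392) - 31990 = 4714 - 31990 = -27276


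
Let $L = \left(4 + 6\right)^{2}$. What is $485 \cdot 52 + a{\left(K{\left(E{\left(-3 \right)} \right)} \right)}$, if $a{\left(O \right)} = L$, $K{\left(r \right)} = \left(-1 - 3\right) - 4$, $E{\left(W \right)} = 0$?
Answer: $25320$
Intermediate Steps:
$K{\left(r \right)} = -8$ ($K{\left(r \right)} = -4 - 4 = -8$)
$L = 100$ ($L = 10^{2} = 100$)
$a{\left(O \right)} = 100$
$485 \cdot 52 + a{\left(K{\left(E{\left(-3 \right)} \right)} \right)} = 485 \cdot 52 + 100 = 25220 + 100 = 25320$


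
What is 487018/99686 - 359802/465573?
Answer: 31812534857/7735185013 ≈ 4.1127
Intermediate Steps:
487018/99686 - 359802/465573 = 487018*(1/99686) - 359802*1/465573 = 243509/49843 - 119934/155191 = 31812534857/7735185013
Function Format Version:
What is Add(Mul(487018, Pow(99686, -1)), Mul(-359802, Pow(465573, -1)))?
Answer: Rational(31812534857, 7735185013) ≈ 4.1127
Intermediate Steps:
Add(Mul(487018, Pow(99686, -1)), Mul(-359802, Pow(465573, -1))) = Add(Mul(487018, Rational(1, 99686)), Mul(-359802, Rational(1, 465573))) = Add(Rational(243509, 49843), Rational(-119934, 155191)) = Rational(31812534857, 7735185013)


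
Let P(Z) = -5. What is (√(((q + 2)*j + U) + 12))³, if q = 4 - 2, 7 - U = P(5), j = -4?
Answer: 16*√2 ≈ 22.627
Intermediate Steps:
U = 12 (U = 7 - 1*(-5) = 7 + 5 = 12)
q = 2
(√(((q + 2)*j + U) + 12))³ = (√(((2 + 2)*(-4) + 12) + 12))³ = (√((4*(-4) + 12) + 12))³ = (√((-16 + 12) + 12))³ = (√(-4 + 12))³ = (√8)³ = (2*√2)³ = 16*√2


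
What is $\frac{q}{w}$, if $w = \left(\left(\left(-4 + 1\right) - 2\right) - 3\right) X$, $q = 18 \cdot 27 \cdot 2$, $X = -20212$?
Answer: $\frac{243}{40424} \approx 0.0060113$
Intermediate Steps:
$q = 972$ ($q = 486 \cdot 2 = 972$)
$w = 161696$ ($w = \left(\left(\left(-4 + 1\right) - 2\right) - 3\right) \left(-20212\right) = \left(\left(-3 - 2\right) - 3\right) \left(-20212\right) = \left(-5 - 3\right) \left(-20212\right) = \left(-8\right) \left(-20212\right) = 161696$)
$\frac{q}{w} = \frac{972}{161696} = 972 \cdot \frac{1}{161696} = \frac{243}{40424}$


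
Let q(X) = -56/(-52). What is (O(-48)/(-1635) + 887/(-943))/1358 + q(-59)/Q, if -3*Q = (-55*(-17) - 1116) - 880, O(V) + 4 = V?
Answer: 68611514243/28879386023670 ≈ 0.0023758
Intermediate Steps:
O(V) = -4 + V
q(X) = 14/13 (q(X) = -56*(-1/52) = 14/13)
Q = 1061/3 (Q = -((-55*(-17) - 1116) - 880)/3 = -((935 - 1116) - 880)/3 = -(-181 - 880)/3 = -1/3*(-1061) = 1061/3 ≈ 353.67)
(O(-48)/(-1635) + 887/(-943))/1358 + q(-59)/Q = ((-4 - 48)/(-1635) + 887/(-943))/1358 + 14/(13*(1061/3)) = (-52*(-1/1635) + 887*(-1/943))*(1/1358) + (14/13)*(3/1061) = (52/1635 - 887/943)*(1/1358) + 42/13793 = -1401209/1541805*1/1358 + 42/13793 = -1401209/2093771190 + 42/13793 = 68611514243/28879386023670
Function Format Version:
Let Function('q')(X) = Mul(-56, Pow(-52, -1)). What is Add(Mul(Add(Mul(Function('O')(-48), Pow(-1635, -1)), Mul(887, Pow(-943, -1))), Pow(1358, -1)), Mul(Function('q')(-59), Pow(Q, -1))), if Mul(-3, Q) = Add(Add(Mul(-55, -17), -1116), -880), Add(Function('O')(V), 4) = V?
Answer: Rational(68611514243, 28879386023670) ≈ 0.0023758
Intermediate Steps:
Function('O')(V) = Add(-4, V)
Function('q')(X) = Rational(14, 13) (Function('q')(X) = Mul(-56, Rational(-1, 52)) = Rational(14, 13))
Q = Rational(1061, 3) (Q = Mul(Rational(-1, 3), Add(Add(Mul(-55, -17), -1116), -880)) = Mul(Rational(-1, 3), Add(Add(935, -1116), -880)) = Mul(Rational(-1, 3), Add(-181, -880)) = Mul(Rational(-1, 3), -1061) = Rational(1061, 3) ≈ 353.67)
Add(Mul(Add(Mul(Function('O')(-48), Pow(-1635, -1)), Mul(887, Pow(-943, -1))), Pow(1358, -1)), Mul(Function('q')(-59), Pow(Q, -1))) = Add(Mul(Add(Mul(Add(-4, -48), Pow(-1635, -1)), Mul(887, Pow(-943, -1))), Pow(1358, -1)), Mul(Rational(14, 13), Pow(Rational(1061, 3), -1))) = Add(Mul(Add(Mul(-52, Rational(-1, 1635)), Mul(887, Rational(-1, 943))), Rational(1, 1358)), Mul(Rational(14, 13), Rational(3, 1061))) = Add(Mul(Add(Rational(52, 1635), Rational(-887, 943)), Rational(1, 1358)), Rational(42, 13793)) = Add(Mul(Rational(-1401209, 1541805), Rational(1, 1358)), Rational(42, 13793)) = Add(Rational(-1401209, 2093771190), Rational(42, 13793)) = Rational(68611514243, 28879386023670)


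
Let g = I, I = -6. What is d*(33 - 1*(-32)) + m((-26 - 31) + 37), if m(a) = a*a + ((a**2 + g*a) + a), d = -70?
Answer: -3650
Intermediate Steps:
g = -6
m(a) = -5*a + 2*a**2 (m(a) = a*a + ((a**2 - 6*a) + a) = a**2 + (a**2 - 5*a) = -5*a + 2*a**2)
d*(33 - 1*(-32)) + m((-26 - 31) + 37) = -70*(33 - 1*(-32)) + ((-26 - 31) + 37)*(-5 + 2*((-26 - 31) + 37)) = -70*(33 + 32) + (-57 + 37)*(-5 + 2*(-57 + 37)) = -70*65 - 20*(-5 + 2*(-20)) = -4550 - 20*(-5 - 40) = -4550 - 20*(-45) = -4550 + 900 = -3650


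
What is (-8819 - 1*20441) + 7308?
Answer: -21952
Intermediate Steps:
(-8819 - 1*20441) + 7308 = (-8819 - 20441) + 7308 = -29260 + 7308 = -21952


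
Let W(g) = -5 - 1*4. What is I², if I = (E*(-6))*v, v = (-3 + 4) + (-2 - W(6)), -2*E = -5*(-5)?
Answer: 360000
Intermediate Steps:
E = -25/2 (E = -(-5)*(-5)/2 = -½*25 = -25/2 ≈ -12.500)
W(g) = -9 (W(g) = -5 - 4 = -9)
v = 8 (v = (-3 + 4) + (-2 - 1*(-9)) = 1 + (-2 + 9) = 1 + 7 = 8)
I = 600 (I = -25/2*(-6)*8 = 75*8 = 600)
I² = 600² = 360000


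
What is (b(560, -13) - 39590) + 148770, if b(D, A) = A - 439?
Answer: 108728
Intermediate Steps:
b(D, A) = -439 + A
(b(560, -13) - 39590) + 148770 = ((-439 - 13) - 39590) + 148770 = (-452 - 39590) + 148770 = -40042 + 148770 = 108728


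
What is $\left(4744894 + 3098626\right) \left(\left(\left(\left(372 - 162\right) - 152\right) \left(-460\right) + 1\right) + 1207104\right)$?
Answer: $9258687096000$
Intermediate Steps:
$\left(4744894 + 3098626\right) \left(\left(\left(\left(372 - 162\right) - 152\right) \left(-460\right) + 1\right) + 1207104\right) = 7843520 \left(\left(\left(210 - 152\right) \left(-460\right) + 1\right) + 1207104\right) = 7843520 \left(\left(58 \left(-460\right) + 1\right) + 1207104\right) = 7843520 \left(\left(-26680 + 1\right) + 1207104\right) = 7843520 \left(-26679 + 1207104\right) = 7843520 \cdot 1180425 = 9258687096000$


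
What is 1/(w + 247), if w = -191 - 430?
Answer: -1/374 ≈ -0.0026738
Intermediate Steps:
w = -621
1/(w + 247) = 1/(-621 + 247) = 1/(-374) = -1/374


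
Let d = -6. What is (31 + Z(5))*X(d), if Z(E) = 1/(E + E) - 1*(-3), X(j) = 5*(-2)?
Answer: -341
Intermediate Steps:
X(j) = -10
Z(E) = 3 + 1/(2*E) (Z(E) = 1/(2*E) + 3 = 3 + 1/(2*E))
(31 + Z(5))*X(d) = (31 + (3 + (1/2)/5))*(-10) = (31 + (3 + (1/2)*(1/5)))*(-10) = (31 + (3 + 1/10))*(-10) = (31 + 31/10)*(-10) = (341/10)*(-10) = -341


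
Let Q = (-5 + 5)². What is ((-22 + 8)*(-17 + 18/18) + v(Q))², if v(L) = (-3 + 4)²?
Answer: 50625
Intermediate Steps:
Q = 0 (Q = 0² = 0)
v(L) = 1 (v(L) = 1² = 1)
((-22 + 8)*(-17 + 18/18) + v(Q))² = ((-22 + 8)*(-17 + 18/18) + 1)² = (-14*(-17 + 18*(1/18)) + 1)² = (-14*(-17 + 1) + 1)² = (-14*(-16) + 1)² = (224 + 1)² = 225² = 50625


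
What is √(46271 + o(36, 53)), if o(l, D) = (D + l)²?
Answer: 4*√3387 ≈ 232.79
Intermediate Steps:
√(46271 + o(36, 53)) = √(46271 + (53 + 36)²) = √(46271 + 89²) = √(46271 + 7921) = √54192 = 4*√3387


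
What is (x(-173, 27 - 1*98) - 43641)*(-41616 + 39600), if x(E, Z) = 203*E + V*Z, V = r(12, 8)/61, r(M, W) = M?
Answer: 9687307392/61 ≈ 1.5881e+8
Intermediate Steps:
V = 12/61 ≈ 0.19672
x(E, Z) = 203*E + 12*Z/61
(x(-173, 27 - 1*98) - 43641)*(-41616 + 39600) = ((203*(-173) + 12*(27 - 1*98)/61) - 43641)*(-41616 + 39600) = ((-35119 + 12*(27 - 98)/61) - 43641)*(-2016) = ((-35119 + (12/61)*(-71)) - 43641)*(-2016) = ((-35119 - 852/61) - 43641)*(-2016) = (-2143111/61 - 43641)*(-2016) = -4805212/61*(-2016) = 9687307392/61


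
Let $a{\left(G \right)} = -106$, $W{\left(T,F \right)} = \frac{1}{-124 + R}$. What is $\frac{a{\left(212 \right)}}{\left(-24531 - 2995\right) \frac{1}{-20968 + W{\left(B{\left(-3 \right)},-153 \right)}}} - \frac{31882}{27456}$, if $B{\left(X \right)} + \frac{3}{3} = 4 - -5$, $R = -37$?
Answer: $- \frac{2491536472079}{30419092704} \approx -81.907$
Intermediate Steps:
$B{\left(X \right)} = 8$ ($B{\left(X \right)} = -1 + \left(4 - -5\right) = -1 + \left(4 + 5\right) = -1 + 9 = 8$)
$W{\left(T,F \right)} = - \frac{1}{161}$ ($W{\left(T,F \right)} = \frac{1}{-124 - 37} = \frac{1}{-161} = - \frac{1}{161}$)
$\frac{a{\left(212 \right)}}{\left(-24531 - 2995\right) \frac{1}{-20968 + W{\left(B{\left(-3 \right)},-153 \right)}}} - \frac{31882}{27456} = - \frac{106}{\left(-24531 - 2995\right) \frac{1}{-20968 - \frac{1}{161}}} - \frac{31882}{27456} = - \frac{106}{\left(-27526\right) \frac{1}{- \frac{3375849}{161}}} - \frac{15941}{13728} = - \frac{106}{\left(-27526\right) \left(- \frac{161}{3375849}\right)} - \frac{15941}{13728} = - \frac{106}{\frac{4431686}{3375849}} - \frac{15941}{13728} = \left(-106\right) \frac{3375849}{4431686} - \frac{15941}{13728} = - \frac{178919997}{2215843} - \frac{15941}{13728} = - \frac{2491536472079}{30419092704}$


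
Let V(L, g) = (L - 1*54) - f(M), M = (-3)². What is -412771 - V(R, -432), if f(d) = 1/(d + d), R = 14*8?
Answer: -7430921/18 ≈ -4.1283e+5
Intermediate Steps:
R = 112
M = 9
f(d) = 1/(2*d)
V(L, g) = -973/18 + L (V(L, g) = (L - 1*54) - 1/(2*9) = (L - 54) - 1/(2*9) = (-54 + L) - 1*1/18 = (-54 + L) - 1/18 = -973/18 + L)
-412771 - V(R, -432) = -412771 - (-973/18 + 112) = -412771 - 1*1043/18 = -412771 - 1043/18 = -7430921/18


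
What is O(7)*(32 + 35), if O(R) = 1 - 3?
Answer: -134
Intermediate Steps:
O(R) = -2
O(7)*(32 + 35) = -2*(32 + 35) = -2*67 = -134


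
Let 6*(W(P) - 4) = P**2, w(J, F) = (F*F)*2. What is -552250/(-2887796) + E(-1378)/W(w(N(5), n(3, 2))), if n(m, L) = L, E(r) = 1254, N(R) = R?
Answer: 61864702/721949 ≈ 85.691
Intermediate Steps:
w(J, F) = 2*F**2 (w(J, F) = F**2*2 = 2*F**2)
W(P) = 4 + P**2/6
-552250/(-2887796) + E(-1378)/W(w(N(5), n(3, 2))) = -552250/(-2887796) + 1254/(4 + (2*2**2)**2/6) = -552250*(-1/2887796) + 1254/(4 + (2*4)**2/6) = 276125/1443898 + 1254/(4 + (1/6)*8**2) = 276125/1443898 + 1254/(4 + (1/6)*64) = 276125/1443898 + 1254/(4 + 32/3) = 276125/1443898 + 1254/(44/3) = 276125/1443898 + 1254*(3/44) = 276125/1443898 + 171/2 = 61864702/721949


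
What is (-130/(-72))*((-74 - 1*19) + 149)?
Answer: 910/9 ≈ 101.11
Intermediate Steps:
(-130/(-72))*((-74 - 1*19) + 149) = (-130*(-1/72))*((-74 - 19) + 149) = 65*(-93 + 149)/36 = (65/36)*56 = 910/9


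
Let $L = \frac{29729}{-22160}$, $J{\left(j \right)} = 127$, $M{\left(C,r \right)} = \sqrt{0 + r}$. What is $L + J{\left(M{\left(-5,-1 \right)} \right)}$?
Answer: $\frac{2784591}{22160} \approx 125.66$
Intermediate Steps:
$M{\left(C,r \right)} = \sqrt{r}$
$L = - \frac{29729}{22160}$ ($L = 29729 \left(- \frac{1}{22160}\right) = - \frac{29729}{22160} \approx -1.3416$)
$L + J{\left(M{\left(-5,-1 \right)} \right)} = - \frac{29729}{22160} + 127 = \frac{2784591}{22160}$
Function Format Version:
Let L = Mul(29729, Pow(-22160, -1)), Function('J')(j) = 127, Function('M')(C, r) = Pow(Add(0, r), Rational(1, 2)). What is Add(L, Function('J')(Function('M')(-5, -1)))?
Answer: Rational(2784591, 22160) ≈ 125.66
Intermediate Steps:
Function('M')(C, r) = Pow(r, Rational(1, 2))
L = Rational(-29729, 22160) (L = Mul(29729, Rational(-1, 22160)) = Rational(-29729, 22160) ≈ -1.3416)
Add(L, Function('J')(Function('M')(-5, -1))) = Add(Rational(-29729, 22160), 127) = Rational(2784591, 22160)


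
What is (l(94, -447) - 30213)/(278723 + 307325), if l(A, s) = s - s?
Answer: -30213/586048 ≈ -0.051554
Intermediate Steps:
l(A, s) = 0
(l(94, -447) - 30213)/(278723 + 307325) = (0 - 30213)/(278723 + 307325) = -30213/586048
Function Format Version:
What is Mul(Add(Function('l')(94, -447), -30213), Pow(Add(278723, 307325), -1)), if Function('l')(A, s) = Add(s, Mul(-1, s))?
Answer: Rational(-30213, 586048) ≈ -0.051554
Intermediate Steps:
Function('l')(A, s) = 0
Mul(Add(Function('l')(94, -447), -30213), Pow(Add(278723, 307325), -1)) = Mul(Add(0, -30213), Pow(Add(278723, 307325), -1)) = Mul(-30213, Pow(586048, -1)) = Mul(-30213, Rational(1, 586048)) = Rational(-30213, 586048)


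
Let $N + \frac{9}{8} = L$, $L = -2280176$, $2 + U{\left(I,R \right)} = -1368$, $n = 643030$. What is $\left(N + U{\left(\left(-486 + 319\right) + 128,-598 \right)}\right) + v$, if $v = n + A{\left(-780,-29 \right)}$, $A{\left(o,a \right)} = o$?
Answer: $- \frac{13114377}{8} \approx -1.6393 \cdot 10^{6}$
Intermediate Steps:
$U{\left(I,R \right)} = -1370$ ($U{\left(I,R \right)} = -2 - 1368 = -1370$)
$N = - \frac{18241417}{8}$ ($N = - \frac{9}{8} - 2280176 = - \frac{18241417}{8} \approx -2.2802 \cdot 10^{6}$)
$v = 642250$ ($v = 643030 - 780 = 642250$)
$\left(N + U{\left(\left(-486 + 319\right) + 128,-598 \right)}\right) + v = \left(- \frac{18241417}{8} - 1370\right) + 642250 = - \frac{18252377}{8} + 642250 = - \frac{13114377}{8}$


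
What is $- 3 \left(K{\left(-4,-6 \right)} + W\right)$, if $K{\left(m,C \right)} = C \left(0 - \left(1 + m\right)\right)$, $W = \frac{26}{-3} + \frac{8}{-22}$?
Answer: $\frac{892}{11} \approx 81.091$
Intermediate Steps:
$W = - \frac{298}{33}$ ($W = 26 \left(- \frac{1}{3}\right) + 8 \left(- \frac{1}{22}\right) = - \frac{26}{3} - \frac{4}{11} = - \frac{298}{33} \approx -9.0303$)
$K{\left(m,C \right)} = C \left(-1 - m\right)$
$- 3 \left(K{\left(-4,-6 \right)} + W\right) = - 3 \left(\left(-1\right) \left(-6\right) \left(1 - 4\right) - \frac{298}{33}\right) = - 3 \left(\left(-1\right) \left(-6\right) \left(-3\right) - \frac{298}{33}\right) = - 3 \left(-18 - \frac{298}{33}\right) = \left(-3\right) \left(- \frac{892}{33}\right) = \frac{892}{11}$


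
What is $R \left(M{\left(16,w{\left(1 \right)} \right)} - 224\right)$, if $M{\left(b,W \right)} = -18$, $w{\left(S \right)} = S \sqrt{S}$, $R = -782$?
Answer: $189244$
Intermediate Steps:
$w{\left(S \right)} = S^{\frac{3}{2}}$
$R \left(M{\left(16,w{\left(1 \right)} \right)} - 224\right) = - 782 \left(-18 - 224\right) = \left(-782\right) \left(-242\right) = 189244$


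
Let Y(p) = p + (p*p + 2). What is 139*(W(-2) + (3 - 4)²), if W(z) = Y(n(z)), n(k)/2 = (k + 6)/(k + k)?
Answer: 695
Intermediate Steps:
n(k) = (6 + k)/k (n(k) = 2*((k + 6)/(k + k)) = 2*((6 + k)/((2*k))) = 2*((6 + k)*(1/(2*k))) = 2*((6 + k)/(2*k)) = (6 + k)/k)
Y(p) = 2 + p + p² (Y(p) = p + (p² + 2) = p + (2 + p²) = 2 + p + p²)
W(z) = 2 + (6 + z)/z + (6 + z)²/z² (W(z) = 2 + (6 + z)/z + ((6 + z)/z)² = 2 + (6 + z)/z + (6 + z)²/z²)
139*(W(-2) + (3 - 4)²) = 139*((4 + 18/(-2) + 36/(-2)²) + (3 - 4)²) = 139*((4 + 18*(-½) + 36*(¼)) + (-1)²) = 139*((4 - 9 + 9) + 1) = 139*(4 + 1) = 139*5 = 695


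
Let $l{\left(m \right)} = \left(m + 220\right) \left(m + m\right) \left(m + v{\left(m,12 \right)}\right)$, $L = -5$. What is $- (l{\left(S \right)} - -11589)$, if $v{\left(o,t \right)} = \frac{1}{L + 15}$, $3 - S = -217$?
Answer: $-42622949$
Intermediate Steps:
$S = 220$ ($S = 3 - -217 = 3 + 217 = 220$)
$v{\left(o,t \right)} = \frac{1}{10}$ ($v{\left(o,t \right)} = \frac{1}{-5 + 15} = \frac{1}{10}$)
$l{\left(m \right)} = 2 m \left(220 + m\right) \left(\frac{1}{10} + m\right)$ ($l{\left(m \right)} = \left(m + 220\right) \left(m + m\right) \left(m + \frac{1}{10}\right) = \left(220 + m\right) 2 m \left(\frac{1}{10} + m\right) = 2 m \left(220 + m\right) \left(\frac{1}{10} + m\right)$)
$- (l{\left(S \right)} - -11589) = - (\frac{1}{5} \cdot 220 \left(220 + 10 \cdot 220^{2} + 2201 \cdot 220\right) - -11589) = - (\frac{1}{5} \cdot 220 \left(220 + 10 \cdot 48400 + 484220\right) + 11589) = - (\frac{1}{5} \cdot 220 \left(220 + 484000 + 484220\right) + 11589) = - (\frac{1}{5} \cdot 220 \cdot 968440 + 11589) = - (42611360 + 11589) = \left(-1\right) 42622949 = -42622949$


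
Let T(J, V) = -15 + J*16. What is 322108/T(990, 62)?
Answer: 322108/15825 ≈ 20.354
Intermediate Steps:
T(J, V) = -15 + 16*J
322108/T(990, 62) = 322108/(-15 + 16*990) = 322108/(-15 + 15840) = 322108/15825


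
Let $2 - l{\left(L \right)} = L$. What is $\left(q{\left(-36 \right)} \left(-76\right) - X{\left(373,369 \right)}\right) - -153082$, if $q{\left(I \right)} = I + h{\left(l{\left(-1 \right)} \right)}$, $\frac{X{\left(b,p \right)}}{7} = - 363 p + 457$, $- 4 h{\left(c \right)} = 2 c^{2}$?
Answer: $1090590$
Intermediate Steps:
$l{\left(L \right)} = 2 - L$
$h{\left(c \right)} = - \frac{c^{2}}{2}$ ($h{\left(c \right)} = - \frac{2 c^{2}}{4} = - \frac{c^{2}}{2}$)
$X{\left(b,p \right)} = 3199 - 2541 p$ ($X{\left(b,p \right)} = 7 \left(- 363 p + 457\right) = 7 \left(457 - 363 p\right) = 3199 - 2541 p$)
$q{\left(I \right)} = - \frac{9}{2} + I$ ($q{\left(I \right)} = I - \frac{\left(2 - -1\right)^{2}}{2} = I - \frac{\left(2 + 1\right)^{2}}{2} = I - \frac{3^{2}}{2} = I - \frac{9}{2} = - \frac{9}{2} + I$)
$\left(q{\left(-36 \right)} \left(-76\right) - X{\left(373,369 \right)}\right) - -153082 = \left(\left(- \frac{9}{2} - 36\right) \left(-76\right) - \left(3199 - 937629\right)\right) - -153082 = \left(\left(- \frac{81}{2}\right) \left(-76\right) - \left(3199 - 937629\right)\right) + 153082 = \left(3078 - -934430\right) + 153082 = \left(3078 + 934430\right) + 153082 = 937508 + 153082 = 1090590$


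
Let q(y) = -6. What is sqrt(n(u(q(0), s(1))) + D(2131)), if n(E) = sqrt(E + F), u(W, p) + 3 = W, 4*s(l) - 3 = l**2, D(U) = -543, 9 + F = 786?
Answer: sqrt(-543 + 16*sqrt(3)) ≈ 22.7*I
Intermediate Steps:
F = 777 (F = -9 + 786 = 777)
s(l) = 3/4 + l**2/4
u(W, p) = -3 + W
n(E) = sqrt(777 + E) (n(E) = sqrt(E + 777) = sqrt(777 + E))
sqrt(n(u(q(0), s(1))) + D(2131)) = sqrt(sqrt(777 + (-3 - 6)) - 543) = sqrt(sqrt(777 - 9) - 543) = sqrt(sqrt(768) - 543) = sqrt(16*sqrt(3) - 543) = sqrt(-543 + 16*sqrt(3))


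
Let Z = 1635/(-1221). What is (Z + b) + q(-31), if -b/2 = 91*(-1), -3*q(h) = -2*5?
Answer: 224657/1221 ≈ 183.99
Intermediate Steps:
q(h) = 10/3 (q(h) = -(-2)*5/3 = -1/3*(-10) = 10/3)
b = 182 (b = -182*(-1) = -2*(-91) = 182)
Z = -545/407 (Z = 1635*(-1/1221) = -545/407 ≈ -1.3391)
(Z + b) + q(-31) = (-545/407 + 182) + 10/3 = 73529/407 + 10/3 = 224657/1221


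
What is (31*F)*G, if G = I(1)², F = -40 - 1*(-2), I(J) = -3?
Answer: -10602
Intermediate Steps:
F = -38 (F = -40 + 2 = -38)
G = 9 (G = (-3)² = 9)
(31*F)*G = (31*(-38))*9 = -1178*9 = -10602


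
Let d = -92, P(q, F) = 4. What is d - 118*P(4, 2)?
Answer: -564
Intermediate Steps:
d - 118*P(4, 2) = -92 - 118*4 = -92 - 472 = -564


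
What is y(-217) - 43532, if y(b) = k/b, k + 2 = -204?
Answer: -9446238/217 ≈ -43531.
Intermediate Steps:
k = -206 (k = -2 - 204 = -206)
y(b) = -206/b
y(-217) - 43532 = -206/(-217) - 43532 = -206*(-1/217) - 43532 = 206/217 - 43532 = -9446238/217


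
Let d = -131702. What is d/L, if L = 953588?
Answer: -65851/476794 ≈ -0.13811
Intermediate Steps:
d/L = -131702/953588 = -131702*1/953588 = -65851/476794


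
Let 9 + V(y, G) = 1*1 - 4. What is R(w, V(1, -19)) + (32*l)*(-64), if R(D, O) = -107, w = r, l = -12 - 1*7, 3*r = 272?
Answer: 38805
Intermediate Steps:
r = 272/3 (r = (⅓)*272 = 272/3 ≈ 90.667)
l = -19 (l = -12 - 7 = -19)
w = 272/3 ≈ 90.667
V(y, G) = -12 (V(y, G) = -9 + (1*1 - 4) = -9 + (1 - 4) = -9 - 3 = -12)
R(w, V(1, -19)) + (32*l)*(-64) = -107 + (32*(-19))*(-64) = -107 - 608*(-64) = -107 + 38912 = 38805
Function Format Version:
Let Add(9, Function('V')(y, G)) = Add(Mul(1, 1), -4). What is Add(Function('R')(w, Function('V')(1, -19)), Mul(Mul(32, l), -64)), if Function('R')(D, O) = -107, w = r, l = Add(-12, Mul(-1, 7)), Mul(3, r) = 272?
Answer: 38805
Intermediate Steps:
r = Rational(272, 3) (r = Mul(Rational(1, 3), 272) = Rational(272, 3) ≈ 90.667)
l = -19 (l = Add(-12, -7) = -19)
w = Rational(272, 3) ≈ 90.667
Function('V')(y, G) = -12 (Function('V')(y, G) = Add(-9, Add(Mul(1, 1), -4)) = Add(-9, Add(1, -4)) = Add(-9, -3) = -12)
Add(Function('R')(w, Function('V')(1, -19)), Mul(Mul(32, l), -64)) = Add(-107, Mul(Mul(32, -19), -64)) = Add(-107, Mul(-608, -64)) = Add(-107, 38912) = 38805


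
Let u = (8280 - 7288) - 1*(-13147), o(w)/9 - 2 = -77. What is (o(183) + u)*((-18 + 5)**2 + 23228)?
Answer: 315017208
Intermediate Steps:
o(w) = -675 (o(w) = 18 + 9*(-77) = 18 - 693 = -675)
u = 14139 (u = 992 + 13147 = 14139)
(o(183) + u)*((-18 + 5)**2 + 23228) = (-675 + 14139)*((-18 + 5)**2 + 23228) = 13464*((-13)**2 + 23228) = 13464*(169 + 23228) = 13464*23397 = 315017208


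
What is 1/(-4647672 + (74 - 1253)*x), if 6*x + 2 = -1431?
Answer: -2/8732175 ≈ -2.2904e-7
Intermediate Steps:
x = -1433/6 (x = -⅓ + (⅙)*(-1431) = -⅓ - 477/2 = -1433/6 ≈ -238.83)
1/(-4647672 + (74 - 1253)*x) = 1/(-4647672 + (74 - 1253)*(-1433/6)) = 1/(-4647672 - 1179*(-1433/6)) = 1/(-4647672 + 563169/2) = 1/(-8732175/2) = -2/8732175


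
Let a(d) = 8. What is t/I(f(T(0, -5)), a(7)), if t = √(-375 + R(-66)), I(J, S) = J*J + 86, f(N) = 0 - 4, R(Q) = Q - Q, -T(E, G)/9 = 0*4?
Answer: 5*I*√15/102 ≈ 0.18985*I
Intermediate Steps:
T(E, G) = 0 (T(E, G) = -0*4 = -9*0 = 0)
R(Q) = 0
f(N) = -4
I(J, S) = 86 + J² (I(J, S) = J² + 86 = 86 + J²)
t = 5*I*√15 (t = √(-375 + 0) = √(-375) = 5*I*√15 ≈ 19.365*I)
t/I(f(T(0, -5)), a(7)) = (5*I*√15)/(86 + (-4)²) = (5*I*√15)/(86 + 16) = (5*I*√15)/102 = (5*I*√15)*(1/102) = 5*I*√15/102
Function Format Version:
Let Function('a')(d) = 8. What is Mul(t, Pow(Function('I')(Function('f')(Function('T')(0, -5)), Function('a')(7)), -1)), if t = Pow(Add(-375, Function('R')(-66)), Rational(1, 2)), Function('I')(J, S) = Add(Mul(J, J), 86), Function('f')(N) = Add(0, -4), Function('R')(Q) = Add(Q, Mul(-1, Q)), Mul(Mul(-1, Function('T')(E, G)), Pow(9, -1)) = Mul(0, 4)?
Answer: Mul(Rational(5, 102), I, Pow(15, Rational(1, 2))) ≈ Mul(0.18985, I)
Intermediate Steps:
Function('T')(E, G) = 0 (Function('T')(E, G) = Mul(-9, Mul(0, 4)) = Mul(-9, 0) = 0)
Function('R')(Q) = 0
Function('f')(N) = -4
Function('I')(J, S) = Add(86, Pow(J, 2)) (Function('I')(J, S) = Add(Pow(J, 2), 86) = Add(86, Pow(J, 2)))
t = Mul(5, I, Pow(15, Rational(1, 2))) (t = Pow(Add(-375, 0), Rational(1, 2)) = Pow(-375, Rational(1, 2)) = Mul(5, I, Pow(15, Rational(1, 2))) ≈ Mul(19.365, I))
Mul(t, Pow(Function('I')(Function('f')(Function('T')(0, -5)), Function('a')(7)), -1)) = Mul(Mul(5, I, Pow(15, Rational(1, 2))), Pow(Add(86, Pow(-4, 2)), -1)) = Mul(Mul(5, I, Pow(15, Rational(1, 2))), Pow(Add(86, 16), -1)) = Mul(Mul(5, I, Pow(15, Rational(1, 2))), Pow(102, -1)) = Mul(Mul(5, I, Pow(15, Rational(1, 2))), Rational(1, 102)) = Mul(Rational(5, 102), I, Pow(15, Rational(1, 2)))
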